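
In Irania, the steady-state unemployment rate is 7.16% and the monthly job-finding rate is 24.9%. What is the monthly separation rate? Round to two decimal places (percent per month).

From u* = s/(s+f): s = u·f/(1−u).
s = 0.0716 × 24.9 / (1 − 0.0716) = 1.7828 / 0.9284 ≈ 1.92% per month.

Separation rate ≈ 1.92% per month.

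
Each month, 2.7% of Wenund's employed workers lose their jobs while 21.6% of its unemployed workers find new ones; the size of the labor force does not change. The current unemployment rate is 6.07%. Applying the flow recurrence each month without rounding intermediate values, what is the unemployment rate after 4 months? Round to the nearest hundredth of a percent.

With a fixed labor force, u_{t+1} = u_t + s·(1−u_t) − f·u_t = u_t·(1−s−f) + s.
Here 1−s−f = 0.757 and s = 0.027.
u_1 = 0.060700 × 0.757 + 0.027 = 0.072950.
u_2 = 0.072950 × 0.757 + 0.027 = 0.082223.
u_3 = 0.082223 × 0.757 + 0.027 = 0.089243.
u_4 = 0.089243 × 0.757 + 0.027 = 0.094557.

Unemployment rate after four months ≈ 9.46%.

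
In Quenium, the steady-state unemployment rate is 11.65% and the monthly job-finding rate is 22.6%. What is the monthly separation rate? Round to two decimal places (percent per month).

Separation rate ≈ 2.98% per month.

From u* = s/(s+f): s = u·f/(1−u).
s = 0.1165 × 22.6 / (1 − 0.1165) = 2.6329 / 0.8835 ≈ 2.98% per month.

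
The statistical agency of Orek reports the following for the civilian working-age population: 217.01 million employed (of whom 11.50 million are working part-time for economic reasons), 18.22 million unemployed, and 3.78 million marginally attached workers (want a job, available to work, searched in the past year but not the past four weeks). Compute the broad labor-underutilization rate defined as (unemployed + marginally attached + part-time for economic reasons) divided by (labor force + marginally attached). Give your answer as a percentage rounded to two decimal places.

Labor force = 217.01 + 18.22 = 235.23 million.
Numerator = 18.22 + 3.78 + 11.50 = 33.50 million.
Denominator = 235.23 + 3.78 = 239.01 million.
Broad rate = 33.50 / 239.01 = 14.02%.

Broad underutilization rate ≈ 14.02%.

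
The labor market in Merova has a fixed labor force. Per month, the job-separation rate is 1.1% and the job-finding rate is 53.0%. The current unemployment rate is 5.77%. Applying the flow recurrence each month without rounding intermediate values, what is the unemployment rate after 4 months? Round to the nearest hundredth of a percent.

Unemployment rate after four months ≈ 2.20%.

With a fixed labor force, u_{t+1} = u_t + s·(1−u_t) − f·u_t = u_t·(1−s−f) + s.
Here 1−s−f = 0.459 and s = 0.011.
u_1 = 0.057700 × 0.459 + 0.011 = 0.037484.
u_2 = 0.037484 × 0.459 + 0.011 = 0.028205.
u_3 = 0.028205 × 0.459 + 0.011 = 0.023946.
u_4 = 0.023946 × 0.459 + 0.011 = 0.021991.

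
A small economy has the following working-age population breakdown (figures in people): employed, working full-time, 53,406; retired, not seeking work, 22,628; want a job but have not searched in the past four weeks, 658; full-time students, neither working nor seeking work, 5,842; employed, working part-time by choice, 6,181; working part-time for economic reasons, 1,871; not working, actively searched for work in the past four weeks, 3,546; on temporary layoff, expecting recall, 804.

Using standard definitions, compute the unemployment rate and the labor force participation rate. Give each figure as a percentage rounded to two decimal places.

Employed = 53,406 + 6,181 + 1,871 = 61,458 (anyone who worked, including part-time for economic reasons, counts as employed).
Unemployed = 3,546 + 804 = 4,350 (jobless and actively searching, or on temporary layoff).
Labor force = 61,458 + 4,350 = 65,808.
Not in labor force = 22,628 + 658 + 5,842 = 29,128 (those not working and not actively searching are outside the labor force — including those who want a job but have given up searching).
Civilian working-age population = 65,808 + 29,128 = 94,936.
Unemployment rate = 4,350 / 65,808 = 6.61%.
Labor force participation rate = 65,808 / 94,936 = 69.32%.

Unemployment rate ≈ 6.61%; labor force participation rate ≈ 69.32%.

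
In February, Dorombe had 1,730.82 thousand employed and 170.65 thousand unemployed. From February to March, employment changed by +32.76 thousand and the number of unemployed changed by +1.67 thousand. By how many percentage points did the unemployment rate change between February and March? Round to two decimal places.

The unemployment rate changed by −0.07 percentage points.

February: labor force = 1,730.82 + 170.65 = 1,901.47; u = 170.65/1,901.47 = 8.97%.
March: labor force = 1,763.58 + 172.32 = 1,935.90; u = 172.32/1,935.90 = 8.90%.
Change = 8.90% − 8.97% = −0.07 pp.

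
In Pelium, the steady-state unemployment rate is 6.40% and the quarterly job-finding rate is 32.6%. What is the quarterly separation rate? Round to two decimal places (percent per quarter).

From u* = s/(s+f): s = u·f/(1−u).
s = 0.0640 × 32.6 / (1 − 0.0640) = 2.0864 / 0.9360 ≈ 2.23% per quarter.

Separation rate ≈ 2.23% per quarter.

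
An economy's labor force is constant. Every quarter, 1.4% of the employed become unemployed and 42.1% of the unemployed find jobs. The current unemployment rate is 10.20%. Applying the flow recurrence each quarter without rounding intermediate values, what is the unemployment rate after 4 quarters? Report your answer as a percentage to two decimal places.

With a fixed labor force, u_{t+1} = u_t + s·(1−u_t) − f·u_t = u_t·(1−s−f) + s.
Here 1−s−f = 0.565 and s = 0.014.
u_1 = 0.102000 × 0.565 + 0.014 = 0.071630.
u_2 = 0.071630 × 0.565 + 0.014 = 0.054471.
u_3 = 0.054471 × 0.565 + 0.014 = 0.044776.
u_4 = 0.044776 × 0.565 + 0.014 = 0.039298.

Unemployment rate after four quarters ≈ 3.93%.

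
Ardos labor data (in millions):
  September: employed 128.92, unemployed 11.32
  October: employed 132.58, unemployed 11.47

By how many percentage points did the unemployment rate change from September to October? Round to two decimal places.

The unemployment rate changed by −0.11 percentage points.

September: labor force = 128.92 + 11.32 = 140.24; u = 11.32/140.24 = 8.07%.
October: labor force = 132.58 + 11.47 = 144.05; u = 11.47/144.05 = 7.96%.
Change = 7.96% − 8.07% = −0.11 pp.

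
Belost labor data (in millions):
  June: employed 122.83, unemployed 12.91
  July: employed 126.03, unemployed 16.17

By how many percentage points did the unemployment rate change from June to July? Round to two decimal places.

The unemployment rate changed by +1.86 percentage points.

June: labor force = 122.83 + 12.91 = 135.74; u = 12.91/135.74 = 9.51%.
July: labor force = 126.03 + 16.17 = 142.20; u = 16.17/142.20 = 11.37%.
Change = 11.37% − 9.51% = +1.86 pp.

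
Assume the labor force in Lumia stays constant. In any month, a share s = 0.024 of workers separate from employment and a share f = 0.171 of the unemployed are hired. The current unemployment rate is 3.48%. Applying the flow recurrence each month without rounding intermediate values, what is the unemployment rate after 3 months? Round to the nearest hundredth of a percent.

Unemployment rate after three months ≈ 7.70%.

With a fixed labor force, u_{t+1} = u_t + s·(1−u_t) − f·u_t = u_t·(1−s−f) + s.
Here 1−s−f = 0.805 and s = 0.024.
u_1 = 0.034800 × 0.805 + 0.024 = 0.052014.
u_2 = 0.052014 × 0.805 + 0.024 = 0.065871.
u_3 = 0.065871 × 0.805 + 0.024 = 0.077026.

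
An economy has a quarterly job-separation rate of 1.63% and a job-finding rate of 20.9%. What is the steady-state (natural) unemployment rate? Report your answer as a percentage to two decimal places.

Steady-state unemployment rate ≈ 7.23%.

At steady state the flows balance: s·E = f·U, so U/(E+U) = s/(s+f).
u* = 1.63 / (1.63 + 20.9) = 1.63 / 22.53 = 7.23%.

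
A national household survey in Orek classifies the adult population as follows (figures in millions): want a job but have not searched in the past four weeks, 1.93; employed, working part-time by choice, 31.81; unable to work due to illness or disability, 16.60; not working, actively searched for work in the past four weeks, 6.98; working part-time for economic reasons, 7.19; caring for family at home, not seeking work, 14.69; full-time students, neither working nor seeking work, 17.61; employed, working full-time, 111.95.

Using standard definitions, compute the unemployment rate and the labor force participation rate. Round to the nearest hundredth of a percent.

Employed = 31.81 + 7.19 + 111.95 = 150.95 million (anyone who worked, including part-time for economic reasons, counts as employed).
Unemployed = 6.98 million.
Labor force = 150.95 + 6.98 = 157.93 million.
Not in labor force = 1.93 + 16.60 + 14.69 + 17.61 = 50.83 million (those not working and not actively searching are outside the labor force — including those who want a job but have given up searching).
Civilian working-age population = 157.93 + 50.83 = 208.76 million.
Unemployment rate = 6.98 / 157.93 = 4.42%.
Labor force participation rate = 157.93 / 208.76 = 75.65%.

Unemployment rate ≈ 4.42%; labor force participation rate ≈ 75.65%.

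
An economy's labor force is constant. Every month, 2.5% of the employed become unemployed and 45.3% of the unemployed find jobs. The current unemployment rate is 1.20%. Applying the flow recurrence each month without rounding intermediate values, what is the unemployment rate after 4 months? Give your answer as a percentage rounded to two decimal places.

Unemployment rate after four months ≈ 4.93%.

With a fixed labor force, u_{t+1} = u_t + s·(1−u_t) − f·u_t = u_t·(1−s−f) + s.
Here 1−s−f = 0.522 and s = 0.025.
u_1 = 0.012000 × 0.522 + 0.025 = 0.031264.
u_2 = 0.031264 × 0.522 + 0.025 = 0.041320.
u_3 = 0.041320 × 0.522 + 0.025 = 0.046569.
u_4 = 0.046569 × 0.522 + 0.025 = 0.049309.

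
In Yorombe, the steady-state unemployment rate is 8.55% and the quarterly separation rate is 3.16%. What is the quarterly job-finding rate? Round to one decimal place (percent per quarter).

From u* = s/(s+f): f = s·(1−u)/u.
f = 3.16 × (1 − 0.0855) / 0.0855 = 2.8898 / 0.0855 ≈ 33.8% per quarter.

Job-finding rate ≈ 33.8% per quarter.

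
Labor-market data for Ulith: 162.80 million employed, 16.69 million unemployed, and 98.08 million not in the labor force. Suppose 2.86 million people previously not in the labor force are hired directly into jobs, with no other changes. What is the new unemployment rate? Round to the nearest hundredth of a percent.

New unemployment rate ≈ 9.15%.

Initially, labor force = 162.80 + 16.69 = 179.49 million, so u = 16.69/179.49 = 9.30%.
After the change, employed and labor force both rise by 2.86; unemployed unchanged → E = 165.66, U = 16.69, labor force = 182.35 million.
New unemployment rate = 16.69 / 182.35 = 9.15%.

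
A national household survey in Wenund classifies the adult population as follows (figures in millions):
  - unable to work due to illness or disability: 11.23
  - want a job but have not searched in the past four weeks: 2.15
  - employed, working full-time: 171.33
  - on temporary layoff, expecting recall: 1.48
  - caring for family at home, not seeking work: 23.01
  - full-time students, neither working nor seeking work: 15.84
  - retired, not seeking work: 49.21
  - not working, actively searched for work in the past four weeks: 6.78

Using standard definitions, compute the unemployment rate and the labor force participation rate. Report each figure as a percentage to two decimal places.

Employed = 171.33 million.
Unemployed = 1.48 + 6.78 = 8.26 million (jobless and actively searching, or on temporary layoff).
Labor force = 171.33 + 8.26 = 179.59 million.
Not in labor force = 11.23 + 2.15 + 23.01 + 15.84 + 49.21 = 101.44 million (those not working and not actively searching are outside the labor force — including those who want a job but have given up searching).
Civilian working-age population = 179.59 + 101.44 = 281.03 million.
Unemployment rate = 8.26 / 179.59 = 4.60%.
Labor force participation rate = 179.59 / 281.03 = 63.90%.

Unemployment rate ≈ 4.60%; labor force participation rate ≈ 63.90%.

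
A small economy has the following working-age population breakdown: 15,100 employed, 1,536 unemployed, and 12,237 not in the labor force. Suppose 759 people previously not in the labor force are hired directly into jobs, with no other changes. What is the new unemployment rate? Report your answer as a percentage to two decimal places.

Initially, labor force = 15,100 + 1,536 = 16,636, so u = 1,536/16,636 = 9.23%.
After the change, employed and labor force both rise by 759; unemployed unchanged → E = 15,859, U = 1,536, labor force = 17,395.
New unemployment rate = 1,536 / 17,395 = 8.83%.

New unemployment rate ≈ 8.83%.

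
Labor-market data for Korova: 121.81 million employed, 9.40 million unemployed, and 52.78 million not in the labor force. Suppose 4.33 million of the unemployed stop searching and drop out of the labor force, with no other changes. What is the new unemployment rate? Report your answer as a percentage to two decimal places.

Initially, labor force = 121.81 + 9.40 = 131.21 million, so u = 9.40/131.21 = 7.16%.
After the change, unemployed and labor force both fall by 4.33 → E = 121.81, U = 5.07, labor force = 126.88 million.
New unemployment rate = 5.07 / 126.88 = 4.00%.

New unemployment rate ≈ 4.00%.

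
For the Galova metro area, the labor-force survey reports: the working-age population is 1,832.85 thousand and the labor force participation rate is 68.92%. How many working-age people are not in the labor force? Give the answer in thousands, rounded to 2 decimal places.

Share not in the labor force = 1 − 0.6892 = 0.3108.
Not in labor force = 0.3108 × 1,832.85 ≈ 569.65 thousand.

About 569.65 thousand are not in the labor force.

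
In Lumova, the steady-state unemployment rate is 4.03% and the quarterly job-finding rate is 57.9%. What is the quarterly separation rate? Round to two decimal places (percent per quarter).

Separation rate ≈ 2.43% per quarter.

From u* = s/(s+f): s = u·f/(1−u).
s = 0.0403 × 57.9 / (1 − 0.0403) = 2.3334 / 0.9597 ≈ 2.43% per quarter.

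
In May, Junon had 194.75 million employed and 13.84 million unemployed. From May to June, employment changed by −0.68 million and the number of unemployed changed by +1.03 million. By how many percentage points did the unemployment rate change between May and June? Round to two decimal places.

The unemployment rate changed by +0.48 percentage points.

May: labor force = 194.75 + 13.84 = 208.59; u = 13.84/208.59 = 6.64%.
June: labor force = 194.07 + 14.87 = 208.94; u = 14.87/208.94 = 7.12%.
Change = 7.12% − 6.64% = +0.48 pp.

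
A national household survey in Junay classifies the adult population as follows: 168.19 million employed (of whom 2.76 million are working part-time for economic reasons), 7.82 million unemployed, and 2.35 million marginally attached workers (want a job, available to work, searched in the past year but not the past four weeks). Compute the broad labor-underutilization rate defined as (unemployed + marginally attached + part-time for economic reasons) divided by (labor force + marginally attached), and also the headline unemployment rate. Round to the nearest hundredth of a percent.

Broad underutilization rate ≈ 7.25%; headline unemployment rate ≈ 4.44%.

Labor force = 168.19 + 7.82 = 176.01 million.
Numerator = 7.82 + 2.35 + 2.76 = 12.93 million.
Denominator = 176.01 + 2.35 = 178.36 million.
Broad rate = 12.93 / 178.36 = 7.25%.
Headline unemployment rate = 7.82 / 176.01 = 4.44%.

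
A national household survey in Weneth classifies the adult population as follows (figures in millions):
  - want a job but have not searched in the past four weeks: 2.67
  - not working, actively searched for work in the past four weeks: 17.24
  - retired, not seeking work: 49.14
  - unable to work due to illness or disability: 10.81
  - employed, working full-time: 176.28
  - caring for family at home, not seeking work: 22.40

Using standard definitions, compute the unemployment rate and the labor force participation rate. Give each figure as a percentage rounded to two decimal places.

Employed = 176.28 million.
Unemployed = 17.24 million.
Labor force = 176.28 + 17.24 = 193.52 million.
Not in labor force = 2.67 + 49.14 + 10.81 + 22.40 = 85.02 million (those not working and not actively searching are outside the labor force — including those who want a job but have given up searching).
Civilian working-age population = 193.52 + 85.02 = 278.54 million.
Unemployment rate = 17.24 / 193.52 = 8.91%.
Labor force participation rate = 193.52 / 278.54 = 69.48%.

Unemployment rate ≈ 8.91%; labor force participation rate ≈ 69.48%.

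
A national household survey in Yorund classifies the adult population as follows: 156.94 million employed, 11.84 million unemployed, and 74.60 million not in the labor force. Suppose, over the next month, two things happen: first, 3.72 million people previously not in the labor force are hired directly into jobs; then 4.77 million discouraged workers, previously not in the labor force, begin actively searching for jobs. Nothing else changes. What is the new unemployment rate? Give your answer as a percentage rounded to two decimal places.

Initially, labor force = 156.94 + 11.84 = 168.78 million, so u = 11.84/168.78 = 7.02%.
After the first change, employed and labor force both rise by 3.72; unemployed unchanged → E = 160.66, U = 11.84, labor force = 172.50 million.
After the second change, unemployed and labor force both rise by 4.77 → E = 160.66, U = 16.61, labor force = 177.27 million.
New unemployment rate = 16.61 / 177.27 = 9.37%.

New unemployment rate ≈ 9.37%.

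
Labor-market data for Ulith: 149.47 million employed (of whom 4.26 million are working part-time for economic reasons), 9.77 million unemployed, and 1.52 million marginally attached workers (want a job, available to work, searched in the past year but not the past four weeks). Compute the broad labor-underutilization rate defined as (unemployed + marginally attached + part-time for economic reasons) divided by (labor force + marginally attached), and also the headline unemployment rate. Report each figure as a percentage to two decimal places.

Labor force = 149.47 + 9.77 = 159.24 million.
Numerator = 9.77 + 1.52 + 4.26 = 15.55 million.
Denominator = 159.24 + 1.52 = 160.76 million.
Broad rate = 15.55 / 160.76 = 9.67%.
Headline unemployment rate = 9.77 / 159.24 = 6.14%.

Broad underutilization rate ≈ 9.67%; headline unemployment rate ≈ 6.14%.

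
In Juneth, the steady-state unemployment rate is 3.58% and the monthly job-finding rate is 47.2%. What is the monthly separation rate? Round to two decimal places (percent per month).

From u* = s/(s+f): s = u·f/(1−u).
s = 0.0358 × 47.2 / (1 − 0.0358) = 1.6898 / 0.9642 ≈ 1.75% per month.

Separation rate ≈ 1.75% per month.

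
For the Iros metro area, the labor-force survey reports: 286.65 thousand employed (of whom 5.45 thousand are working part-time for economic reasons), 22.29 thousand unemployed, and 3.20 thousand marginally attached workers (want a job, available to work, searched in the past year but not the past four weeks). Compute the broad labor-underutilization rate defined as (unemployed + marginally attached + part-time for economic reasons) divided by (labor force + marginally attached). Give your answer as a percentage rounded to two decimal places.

Labor force = 286.65 + 22.29 = 308.94 thousand.
Numerator = 22.29 + 3.20 + 5.45 = 30.94 thousand.
Denominator = 308.94 + 3.20 = 312.14 thousand.
Broad rate = 30.94 / 312.14 = 9.91%.

Broad underutilization rate ≈ 9.91%.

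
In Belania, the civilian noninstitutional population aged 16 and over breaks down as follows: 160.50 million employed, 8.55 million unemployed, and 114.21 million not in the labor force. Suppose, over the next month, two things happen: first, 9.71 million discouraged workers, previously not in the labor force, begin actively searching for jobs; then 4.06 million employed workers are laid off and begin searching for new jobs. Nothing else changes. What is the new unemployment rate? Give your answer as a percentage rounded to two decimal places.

New unemployment rate ≈ 12.49%.

Initially, labor force = 160.50 + 8.55 = 169.05 million, so u = 8.55/169.05 = 5.06%.
After the first change, unemployed and labor force both rise by 9.71 → E = 160.50, U = 18.26, labor force = 178.76 million.
After the second change, employed falls and unemployed rises by 4.06; labor force unchanged → E = 156.44, U = 22.32, labor force = 178.76 million.
New unemployment rate = 22.32 / 178.76 = 12.49%.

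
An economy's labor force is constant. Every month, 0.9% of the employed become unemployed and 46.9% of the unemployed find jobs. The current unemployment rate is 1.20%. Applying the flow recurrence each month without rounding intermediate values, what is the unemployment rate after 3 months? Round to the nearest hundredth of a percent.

With a fixed labor force, u_{t+1} = u_t + s·(1−u_t) − f·u_t = u_t·(1−s−f) + s.
Here 1−s−f = 0.522 and s = 0.009.
u_1 = 0.012000 × 0.522 + 0.009 = 0.015264.
u_2 = 0.015264 × 0.522 + 0.009 = 0.016968.
u_3 = 0.016968 × 0.522 + 0.009 = 0.017857.

Unemployment rate after three months ≈ 1.79%.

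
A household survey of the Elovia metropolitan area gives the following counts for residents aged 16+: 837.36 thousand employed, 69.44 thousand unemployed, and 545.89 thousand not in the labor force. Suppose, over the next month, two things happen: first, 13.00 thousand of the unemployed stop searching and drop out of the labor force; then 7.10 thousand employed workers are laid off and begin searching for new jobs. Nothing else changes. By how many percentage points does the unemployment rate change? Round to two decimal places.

Initially, labor force = 837.36 + 69.44 = 906.80 thousand, so u = 69.44/906.80 = 7.66%.
After the first change, unemployed and labor force both fall by 13.00 → E = 837.36, U = 56.44, labor force = 893.80 thousand.
After the second change, employed falls and unemployed rises by 7.10; labor force unchanged → E = 830.26, U = 63.54, labor force = 893.80 thousand.
New unemployment rate = 63.54 / 893.80 = 7.11%.
Change = 7.11% − 7.66% = −0.55 percentage points.

The unemployment rate changes by −0.55 percentage points.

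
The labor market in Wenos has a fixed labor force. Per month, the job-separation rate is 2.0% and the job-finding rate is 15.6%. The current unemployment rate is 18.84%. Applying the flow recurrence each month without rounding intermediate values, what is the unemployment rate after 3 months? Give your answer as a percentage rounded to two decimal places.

With a fixed labor force, u_{t+1} = u_t + s·(1−u_t) − f·u_t = u_t·(1−s−f) + s.
Here 1−s−f = 0.824 and s = 0.020.
u_1 = 0.188400 × 0.824 + 0.020 = 0.175242.
u_2 = 0.175242 × 0.824 + 0.020 = 0.164399.
u_3 = 0.164399 × 0.824 + 0.020 = 0.155465.

Unemployment rate after three months ≈ 15.55%.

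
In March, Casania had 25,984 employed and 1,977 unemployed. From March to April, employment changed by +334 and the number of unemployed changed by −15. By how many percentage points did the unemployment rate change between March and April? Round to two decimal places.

The unemployment rate changed by −0.13 percentage points.

March: labor force = 25,984 + 1,977 = 27,961; u = 1,977/27,961 = 7.07%.
April: labor force = 26,318 + 1,962 = 28,280; u = 1,962/28,280 = 6.94%.
Change = 6.94% − 7.07% = −0.13 pp.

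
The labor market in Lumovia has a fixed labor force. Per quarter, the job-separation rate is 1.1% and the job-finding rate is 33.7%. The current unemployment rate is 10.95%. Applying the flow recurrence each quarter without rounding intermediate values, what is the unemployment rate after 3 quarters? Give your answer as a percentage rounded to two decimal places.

With a fixed labor force, u_{t+1} = u_t + s·(1−u_t) − f·u_t = u_t·(1−s−f) + s.
Here 1−s−f = 0.652 and s = 0.011.
u_1 = 0.109500 × 0.652 + 0.011 = 0.082394.
u_2 = 0.082394 × 0.652 + 0.011 = 0.064721.
u_3 = 0.064721 × 0.652 + 0.011 = 0.053198.

Unemployment rate after three quarters ≈ 5.32%.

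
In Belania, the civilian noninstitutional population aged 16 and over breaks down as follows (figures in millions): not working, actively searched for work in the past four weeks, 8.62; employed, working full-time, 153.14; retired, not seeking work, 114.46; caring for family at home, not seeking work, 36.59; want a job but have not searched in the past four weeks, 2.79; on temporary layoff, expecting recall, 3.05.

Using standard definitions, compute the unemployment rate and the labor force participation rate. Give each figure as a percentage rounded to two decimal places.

Employed = 153.14 million.
Unemployed = 8.62 + 3.05 = 11.67 million (jobless and actively searching, or on temporary layoff).
Labor force = 153.14 + 11.67 = 164.81 million.
Not in labor force = 114.46 + 36.59 + 2.79 = 153.84 million (those not working and not actively searching are outside the labor force — including those who want a job but have given up searching).
Civilian working-age population = 164.81 + 153.84 = 318.65 million.
Unemployment rate = 11.67 / 164.81 = 7.08%.
Labor force participation rate = 164.81 / 318.65 = 51.72%.

Unemployment rate ≈ 7.08%; labor force participation rate ≈ 51.72%.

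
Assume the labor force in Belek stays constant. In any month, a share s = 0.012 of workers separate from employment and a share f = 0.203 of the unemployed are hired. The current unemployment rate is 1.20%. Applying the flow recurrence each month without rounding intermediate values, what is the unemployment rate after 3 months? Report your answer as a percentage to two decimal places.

Unemployment rate after three months ≈ 3.46%.

With a fixed labor force, u_{t+1} = u_t + s·(1−u_t) − f·u_t = u_t·(1−s−f) + s.
Here 1−s−f = 0.785 and s = 0.012.
u_1 = 0.012000 × 0.785 + 0.012 = 0.021420.
u_2 = 0.021420 × 0.785 + 0.012 = 0.028815.
u_3 = 0.028815 × 0.785 + 0.012 = 0.034620.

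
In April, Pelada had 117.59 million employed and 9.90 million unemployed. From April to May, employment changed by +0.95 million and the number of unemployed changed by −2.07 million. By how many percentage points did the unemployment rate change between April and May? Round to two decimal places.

April: labor force = 117.59 + 9.90 = 127.49; u = 9.90/127.49 = 7.77%.
May: labor force = 118.54 + 7.83 = 126.37; u = 7.83/126.37 = 6.20%.
Change = 6.20% − 7.77% = −1.57 pp.

The unemployment rate changed by −1.57 percentage points.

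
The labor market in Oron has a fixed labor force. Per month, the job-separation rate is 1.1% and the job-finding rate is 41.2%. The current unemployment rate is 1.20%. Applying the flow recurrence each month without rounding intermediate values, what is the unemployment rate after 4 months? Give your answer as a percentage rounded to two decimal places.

With a fixed labor force, u_{t+1} = u_t + s·(1−u_t) − f·u_t = u_t·(1−s−f) + s.
Here 1−s−f = 0.577 and s = 0.011.
u_1 = 0.012000 × 0.577 + 0.011 = 0.017924.
u_2 = 0.017924 × 0.577 + 0.011 = 0.021342.
u_3 = 0.021342 × 0.577 + 0.011 = 0.023314.
u_4 = 0.023314 × 0.577 + 0.011 = 0.024452.

Unemployment rate after four months ≈ 2.45%.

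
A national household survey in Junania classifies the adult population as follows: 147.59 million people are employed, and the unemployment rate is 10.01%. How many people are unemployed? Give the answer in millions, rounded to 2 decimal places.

About 16.42 million are unemployed.

Let U be the number unemployed. The labor force is E + U, and U/(E+U) = 0.1001.
So U = 0.1001 × 147.59 / (1 − 0.1001) = 14.7738 / 0.8999 ≈ 16.42 million.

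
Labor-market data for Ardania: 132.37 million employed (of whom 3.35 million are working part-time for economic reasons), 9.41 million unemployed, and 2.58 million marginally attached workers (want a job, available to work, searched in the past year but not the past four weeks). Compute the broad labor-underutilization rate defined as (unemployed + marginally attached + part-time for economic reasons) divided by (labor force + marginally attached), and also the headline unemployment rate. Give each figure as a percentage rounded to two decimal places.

Labor force = 132.37 + 9.41 = 141.78 million.
Numerator = 9.41 + 2.58 + 3.35 = 15.34 million.
Denominator = 141.78 + 2.58 = 144.36 million.
Broad rate = 15.34 / 144.36 = 10.63%.
Headline unemployment rate = 9.41 / 141.78 = 6.64%.

Broad underutilization rate ≈ 10.63%; headline unemployment rate ≈ 6.64%.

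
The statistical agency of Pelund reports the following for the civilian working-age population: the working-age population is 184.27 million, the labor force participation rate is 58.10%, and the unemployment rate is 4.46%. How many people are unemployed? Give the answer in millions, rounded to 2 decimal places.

Labor force = 0.5810 × 184.27 = 107.06 million.
Unemployed = 0.0446 × 107.06 ≈ 4.77 million.

About 4.77 million are unemployed.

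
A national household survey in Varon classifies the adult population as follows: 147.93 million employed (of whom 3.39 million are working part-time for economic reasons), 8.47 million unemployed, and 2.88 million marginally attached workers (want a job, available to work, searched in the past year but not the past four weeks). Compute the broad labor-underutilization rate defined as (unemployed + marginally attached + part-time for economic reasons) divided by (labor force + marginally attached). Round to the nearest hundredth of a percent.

Broad underutilization rate ≈ 9.25%.

Labor force = 147.93 + 8.47 = 156.40 million.
Numerator = 8.47 + 2.88 + 3.39 = 14.74 million.
Denominator = 156.40 + 2.88 = 159.28 million.
Broad rate = 14.74 / 159.28 = 9.25%.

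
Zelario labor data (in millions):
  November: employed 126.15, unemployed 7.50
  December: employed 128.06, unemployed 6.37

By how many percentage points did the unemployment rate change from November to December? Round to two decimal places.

November: labor force = 126.15 + 7.50 = 133.65; u = 7.50/133.65 = 5.61%.
December: labor force = 128.06 + 6.37 = 134.43; u = 6.37/134.43 = 4.74%.
Change = 4.74% − 5.61% = −0.87 pp.

The unemployment rate changed by −0.87 percentage points.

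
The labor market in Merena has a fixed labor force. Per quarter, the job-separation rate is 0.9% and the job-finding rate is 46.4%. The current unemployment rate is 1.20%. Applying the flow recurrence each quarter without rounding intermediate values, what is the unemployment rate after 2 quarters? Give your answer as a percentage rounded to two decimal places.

Unemployment rate after two quarters ≈ 1.71%.

With a fixed labor force, u_{t+1} = u_t + s·(1−u_t) − f·u_t = u_t·(1−s−f) + s.
Here 1−s−f = 0.527 and s = 0.009.
u_1 = 0.012000 × 0.527 + 0.009 = 0.015324.
u_2 = 0.015324 × 0.527 + 0.009 = 0.017076.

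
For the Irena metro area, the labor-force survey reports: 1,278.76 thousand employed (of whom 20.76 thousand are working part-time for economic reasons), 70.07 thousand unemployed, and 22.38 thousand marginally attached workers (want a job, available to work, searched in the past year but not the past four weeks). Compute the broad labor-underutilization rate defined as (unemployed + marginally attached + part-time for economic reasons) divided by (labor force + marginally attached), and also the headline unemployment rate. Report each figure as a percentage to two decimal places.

Labor force = 1,278.76 + 70.07 = 1,348.83 thousand.
Numerator = 70.07 + 22.38 + 20.76 = 113.21 thousand.
Denominator = 1,348.83 + 22.38 = 1,371.21 thousand.
Broad rate = 113.21 / 1,371.21 = 8.26%.
Headline unemployment rate = 70.07 / 1,348.83 = 5.19%.

Broad underutilization rate ≈ 8.26%; headline unemployment rate ≈ 5.19%.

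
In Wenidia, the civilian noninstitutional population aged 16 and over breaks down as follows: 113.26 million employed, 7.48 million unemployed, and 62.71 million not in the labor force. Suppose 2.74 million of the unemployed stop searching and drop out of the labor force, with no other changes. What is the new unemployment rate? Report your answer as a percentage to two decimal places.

Initially, labor force = 113.26 + 7.48 = 120.74 million, so u = 7.48/120.74 = 6.20%.
After the change, unemployed and labor force both fall by 2.74 → E = 113.26, U = 4.74, labor force = 118.00 million.
New unemployment rate = 4.74 / 118.00 = 4.02%.

New unemployment rate ≈ 4.02%.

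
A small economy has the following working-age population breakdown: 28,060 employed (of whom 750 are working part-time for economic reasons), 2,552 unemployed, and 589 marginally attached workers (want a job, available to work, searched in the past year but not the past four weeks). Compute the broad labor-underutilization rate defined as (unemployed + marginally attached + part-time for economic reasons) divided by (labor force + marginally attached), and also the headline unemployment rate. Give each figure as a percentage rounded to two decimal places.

Labor force = 28,060 + 2,552 = 30,612.
Numerator = 2,552 + 589 + 750 = 3,891.
Denominator = 30,612 + 589 = 31,201.
Broad rate = 3,891 / 31,201 = 12.47%.
Headline unemployment rate = 2,552 / 30,612 = 8.34%.

Broad underutilization rate ≈ 12.47%; headline unemployment rate ≈ 8.34%.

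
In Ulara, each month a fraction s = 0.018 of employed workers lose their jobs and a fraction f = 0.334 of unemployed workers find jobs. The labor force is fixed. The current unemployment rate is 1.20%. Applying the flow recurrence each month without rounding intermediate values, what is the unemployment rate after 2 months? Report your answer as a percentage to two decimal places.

Unemployment rate after two months ≈ 3.47%.

With a fixed labor force, u_{t+1} = u_t + s·(1−u_t) − f·u_t = u_t·(1−s−f) + s.
Here 1−s−f = 0.648 and s = 0.018.
u_1 = 0.012000 × 0.648 + 0.018 = 0.025776.
u_2 = 0.025776 × 0.648 + 0.018 = 0.034703.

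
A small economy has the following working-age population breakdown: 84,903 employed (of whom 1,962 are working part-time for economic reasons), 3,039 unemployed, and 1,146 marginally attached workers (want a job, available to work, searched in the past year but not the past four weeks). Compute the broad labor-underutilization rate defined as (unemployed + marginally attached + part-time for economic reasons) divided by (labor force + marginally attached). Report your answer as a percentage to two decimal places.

Broad underutilization rate ≈ 6.90%.

Labor force = 84,903 + 3,039 = 87,942.
Numerator = 3,039 + 1,146 + 1,962 = 6,147.
Denominator = 87,942 + 1,146 = 89,088.
Broad rate = 6,147 / 89,088 = 6.90%.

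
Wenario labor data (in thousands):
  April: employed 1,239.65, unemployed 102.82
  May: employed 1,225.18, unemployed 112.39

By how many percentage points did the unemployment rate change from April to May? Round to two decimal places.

The unemployment rate changed by +0.74 percentage points.

April: labor force = 1,239.65 + 102.82 = 1,342.47; u = 102.82/1,342.47 = 7.66%.
May: labor force = 1,225.18 + 112.39 = 1,337.57; u = 112.39/1,337.57 = 8.40%.
Change = 8.40% − 7.66% = +0.74 pp.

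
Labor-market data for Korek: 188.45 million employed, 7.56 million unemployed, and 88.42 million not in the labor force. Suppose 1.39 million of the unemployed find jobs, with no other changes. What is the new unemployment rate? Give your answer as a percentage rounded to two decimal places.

Initially, labor force = 188.45 + 7.56 = 196.01 million, so u = 7.56/196.01 = 3.86%.
After the change, unemployed falls and employed rises by 1.39; labor force unchanged → E = 189.84, U = 6.17, labor force = 196.01 million.
New unemployment rate = 6.17 / 196.01 = 3.15%.

New unemployment rate ≈ 3.15%.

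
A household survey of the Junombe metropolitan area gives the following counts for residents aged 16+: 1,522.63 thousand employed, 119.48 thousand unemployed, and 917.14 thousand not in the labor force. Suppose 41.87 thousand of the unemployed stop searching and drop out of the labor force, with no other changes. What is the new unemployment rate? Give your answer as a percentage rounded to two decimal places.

New unemployment rate ≈ 4.85%.

Initially, labor force = 1,522.63 + 119.48 = 1,642.11 thousand, so u = 119.48/1,642.11 = 7.28%.
After the change, unemployed and labor force both fall by 41.87 → E = 1,522.63, U = 77.61, labor force = 1,600.24 thousand.
New unemployment rate = 77.61 / 1,600.24 = 4.85%.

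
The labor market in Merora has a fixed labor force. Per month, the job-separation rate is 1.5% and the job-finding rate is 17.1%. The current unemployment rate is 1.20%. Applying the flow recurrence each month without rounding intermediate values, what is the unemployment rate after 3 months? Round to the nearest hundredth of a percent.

With a fixed labor force, u_{t+1} = u_t + s·(1−u_t) − f·u_t = u_t·(1−s−f) + s.
Here 1−s−f = 0.814 and s = 0.015.
u_1 = 0.012000 × 0.814 + 0.015 = 0.024768.
u_2 = 0.024768 × 0.814 + 0.015 = 0.035161.
u_3 = 0.035161 × 0.814 + 0.015 = 0.043621.

Unemployment rate after three months ≈ 4.36%.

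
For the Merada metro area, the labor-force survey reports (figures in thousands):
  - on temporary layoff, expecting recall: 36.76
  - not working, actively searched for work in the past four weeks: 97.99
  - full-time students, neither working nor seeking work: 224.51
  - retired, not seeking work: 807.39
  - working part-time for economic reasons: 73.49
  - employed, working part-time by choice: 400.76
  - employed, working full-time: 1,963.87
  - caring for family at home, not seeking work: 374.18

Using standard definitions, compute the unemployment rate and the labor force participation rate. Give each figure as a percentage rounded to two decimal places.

Employed = 73.49 + 400.76 + 1,963.87 = 2,438.12 thousand (anyone who worked, including part-time for economic reasons, counts as employed).
Unemployed = 36.76 + 97.99 = 134.75 thousand (jobless and actively searching, or on temporary layoff).
Labor force = 2,438.12 + 134.75 = 2,572.87 thousand.
Not in labor force = 224.51 + 807.39 + 374.18 = 1,406.08 thousand (those not working and not actively searching are outside the labor force).
Civilian working-age population = 2,572.87 + 1,406.08 = 3,978.95 thousand.
Unemployment rate = 134.75 / 2,572.87 = 5.24%.
Labor force participation rate = 2,572.87 / 3,978.95 = 64.66%.

Unemployment rate ≈ 5.24%; labor force participation rate ≈ 64.66%.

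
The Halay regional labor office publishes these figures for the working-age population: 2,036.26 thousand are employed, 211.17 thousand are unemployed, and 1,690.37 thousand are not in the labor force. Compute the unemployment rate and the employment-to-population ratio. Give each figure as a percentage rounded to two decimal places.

Labor force = employed + unemployed = 2,036.26 + 211.17 = 2,247.43 thousand.
Working-age population = 2,247.43 + 1,690.37 = 3,937.80 thousand.
Unemployment rate = 211.17 / 2,247.43 = 9.40%.
Employment-population ratio = 2,036.26 / 3,937.80 = 51.71%.

Unemployment rate ≈ 9.40%; employment-population ratio ≈ 51.71%.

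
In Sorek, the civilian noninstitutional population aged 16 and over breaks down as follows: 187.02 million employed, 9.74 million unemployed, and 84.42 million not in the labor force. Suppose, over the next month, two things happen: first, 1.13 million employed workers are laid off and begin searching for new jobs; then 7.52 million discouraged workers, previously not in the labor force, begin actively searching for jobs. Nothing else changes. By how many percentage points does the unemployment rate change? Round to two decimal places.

The unemployment rate changes by +4.05 percentage points.

Initially, labor force = 187.02 + 9.74 = 196.76 million, so u = 9.74/196.76 = 4.95%.
After the first change, employed falls and unemployed rises by 1.13; labor force unchanged → E = 185.89, U = 10.87, labor force = 196.76 million.
After the second change, unemployed and labor force both rise by 7.52 → E = 185.89, U = 18.39, labor force = 204.28 million.
New unemployment rate = 18.39 / 204.28 = 9.00%.
Change = 9.00% − 4.95% = +4.05 percentage points.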